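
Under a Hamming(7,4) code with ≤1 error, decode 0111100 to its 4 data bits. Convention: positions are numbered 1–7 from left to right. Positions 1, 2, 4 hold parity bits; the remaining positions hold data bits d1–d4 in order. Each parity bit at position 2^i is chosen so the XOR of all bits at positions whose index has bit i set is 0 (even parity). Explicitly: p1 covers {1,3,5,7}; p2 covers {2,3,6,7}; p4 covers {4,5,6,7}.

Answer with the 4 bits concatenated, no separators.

s1 (pos 1,3,5,7): 0⊕1⊕1⊕0 = 0
s2 (pos 2,3,6,7): 1⊕1⊕0⊕0 = 0
s4 (pos 4,5,6,7): 1⊕1⊕0⊕0 = 0
Syndrome s4…s1 = 000 → no error.
Read data bits from positions 3,5,6,7: 1100

1100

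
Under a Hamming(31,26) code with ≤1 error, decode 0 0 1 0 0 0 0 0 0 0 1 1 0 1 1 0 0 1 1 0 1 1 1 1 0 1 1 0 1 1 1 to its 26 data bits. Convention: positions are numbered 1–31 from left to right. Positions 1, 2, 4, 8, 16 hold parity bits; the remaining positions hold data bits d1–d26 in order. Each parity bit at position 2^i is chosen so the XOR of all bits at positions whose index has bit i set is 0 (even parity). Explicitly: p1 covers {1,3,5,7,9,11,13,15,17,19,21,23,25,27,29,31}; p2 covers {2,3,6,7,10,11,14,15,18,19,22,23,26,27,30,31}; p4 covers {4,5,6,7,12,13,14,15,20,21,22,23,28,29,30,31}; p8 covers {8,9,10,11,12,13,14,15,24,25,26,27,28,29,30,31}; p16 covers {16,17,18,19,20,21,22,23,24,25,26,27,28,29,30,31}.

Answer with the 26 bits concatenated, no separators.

s1 (pos 1,3,5,7,9,11,13,15,17,19,21,23,25,27,29,31): 0⊕1⊕0⊕0⊕0⊕1⊕0⊕1⊕0⊕1⊕1⊕1⊕0⊕1⊕1⊕1 = 1
s2 (pos 2,3,6,7,10,11,14,15,18,19,22,23,26,27,30,31): 0⊕1⊕0⊕0⊕0⊕1⊕1⊕1⊕1⊕1⊕1⊕1⊕1⊕1⊕1⊕1 = 0
s4 (pos 4,5,6,7,12,13,14,15,20,21,22,23,28,29,30,31): 0⊕0⊕0⊕0⊕1⊕0⊕1⊕1⊕0⊕1⊕1⊕1⊕0⊕1⊕1⊕1 = 1
s8 (pos 8,9,10,11,12,13,14,15,24,25,26,27,28,29,30,31): 0⊕0⊕0⊕1⊕1⊕0⊕1⊕1⊕1⊕0⊕1⊕1⊕0⊕1⊕1⊕1 = 0
s16 (pos 16,17,18,19,20,21,22,23,24,25,26,27,28,29,30,31): 0⊕0⊕1⊕1⊕0⊕1⊕1⊕1⊕1⊕0⊕1⊕1⊕0⊕1⊕1⊕1 = 1
Syndrome s16…s1 = 10101 → error at position 21.
Flip position 21: 0010000000110110011011110110111 → 0010000000110110011001110110111
Read data bits from positions 3,5,6,7,9,10,11,12,13,14,15,17,18,19,20,21,22,23,24,25,26,27,28,29,30,31: 10000011011011001110110111

10000011011011001110110111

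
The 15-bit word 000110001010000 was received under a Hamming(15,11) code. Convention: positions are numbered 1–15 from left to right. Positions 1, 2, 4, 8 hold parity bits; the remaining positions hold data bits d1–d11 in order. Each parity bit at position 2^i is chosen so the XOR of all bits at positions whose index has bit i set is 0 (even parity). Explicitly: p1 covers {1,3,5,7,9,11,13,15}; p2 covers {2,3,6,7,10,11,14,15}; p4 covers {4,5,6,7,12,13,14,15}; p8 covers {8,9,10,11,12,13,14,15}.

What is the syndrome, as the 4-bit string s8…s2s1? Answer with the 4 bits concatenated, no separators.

s1 (pos 1,3,5,7,9,11,13,15): 0⊕0⊕1⊕0⊕1⊕1⊕0⊕0 = 1
s2 (pos 2,3,6,7,10,11,14,15): 0⊕0⊕0⊕0⊕0⊕1⊕0⊕0 = 1
s4 (pos 4,5,6,7,12,13,14,15): 1⊕1⊕0⊕0⊕0⊕0⊕0⊕0 = 0
s8 (pos 8,9,10,11,12,13,14,15): 0⊕1⊕0⊕1⊕0⊕0⊕0⊕0 = 0
Syndrome s8…s1 = 0011 → error at position 3.

0011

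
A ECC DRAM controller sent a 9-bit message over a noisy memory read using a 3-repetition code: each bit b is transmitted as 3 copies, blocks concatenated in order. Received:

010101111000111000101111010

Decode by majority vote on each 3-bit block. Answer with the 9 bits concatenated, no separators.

011010110

Block 1 (010): 1 one → 0
Block 2 (101): 2 ones → 1
Block 3 (111): 3 ones → 1
Block 4 (000): 0 ones → 0
Block 5 (111): 3 ones → 1
Block 6 (000): 0 ones → 0
Block 7 (101): 2 ones → 1
Block 8 (111): 3 ones → 1
Block 9 (010): 1 one → 0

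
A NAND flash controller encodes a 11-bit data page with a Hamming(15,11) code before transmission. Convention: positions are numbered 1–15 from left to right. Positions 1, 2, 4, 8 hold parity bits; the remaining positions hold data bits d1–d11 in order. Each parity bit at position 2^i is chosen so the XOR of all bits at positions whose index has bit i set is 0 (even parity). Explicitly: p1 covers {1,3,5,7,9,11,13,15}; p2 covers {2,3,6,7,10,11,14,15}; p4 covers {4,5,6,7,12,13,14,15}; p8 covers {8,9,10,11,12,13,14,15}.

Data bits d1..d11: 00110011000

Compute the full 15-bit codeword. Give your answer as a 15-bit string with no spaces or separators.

010101100011000

Place data at non-parity positions: p1 p2 0 p4 0 1 1 p8 0 0 1 1 0 0 0
p1 (pos 1,3,5,7,9,11,13,15): XOR of data positions = 0⊕0⊕1⊕0⊕1⊕0⊕0 = 0
p2 (pos 2,3,6,7,10,11,14,15): XOR of data positions = 0⊕1⊕1⊕0⊕1⊕0⊕0 = 1
p4 (pos 4,5,6,7,12,13,14,15): XOR of data positions = 0⊕1⊕1⊕1⊕0⊕0⊕0 = 1
p8 (pos 8,9,10,11,12,13,14,15): XOR of data positions = 0⊕0⊕1⊕1⊕0⊕0⊕0 = 0
Codeword: 010101100011000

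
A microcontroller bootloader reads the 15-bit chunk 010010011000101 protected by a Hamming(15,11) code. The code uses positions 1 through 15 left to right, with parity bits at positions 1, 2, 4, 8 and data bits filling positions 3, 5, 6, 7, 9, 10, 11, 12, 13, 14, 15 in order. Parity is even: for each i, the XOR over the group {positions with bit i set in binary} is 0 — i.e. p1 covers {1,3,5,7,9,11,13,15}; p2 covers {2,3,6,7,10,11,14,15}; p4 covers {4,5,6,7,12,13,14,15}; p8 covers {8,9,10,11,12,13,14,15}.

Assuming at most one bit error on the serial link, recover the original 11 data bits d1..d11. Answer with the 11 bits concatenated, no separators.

01001000101

s1 (pos 1,3,5,7,9,11,13,15): 0⊕0⊕1⊕0⊕1⊕0⊕1⊕1 = 0
s2 (pos 2,3,6,7,10,11,14,15): 1⊕0⊕0⊕0⊕0⊕0⊕0⊕1 = 0
s4 (pos 4,5,6,7,12,13,14,15): 0⊕1⊕0⊕0⊕0⊕1⊕0⊕1 = 1
s8 (pos 8,9,10,11,12,13,14,15): 1⊕1⊕0⊕0⊕0⊕1⊕0⊕1 = 0
Syndrome s8…s1 = 0100 → error at position 4.
Flip position 4: 010010011000101 → 010110011000101
Read data bits from positions 3,5,6,7,9,10,11,12,13,14,15: 01001000101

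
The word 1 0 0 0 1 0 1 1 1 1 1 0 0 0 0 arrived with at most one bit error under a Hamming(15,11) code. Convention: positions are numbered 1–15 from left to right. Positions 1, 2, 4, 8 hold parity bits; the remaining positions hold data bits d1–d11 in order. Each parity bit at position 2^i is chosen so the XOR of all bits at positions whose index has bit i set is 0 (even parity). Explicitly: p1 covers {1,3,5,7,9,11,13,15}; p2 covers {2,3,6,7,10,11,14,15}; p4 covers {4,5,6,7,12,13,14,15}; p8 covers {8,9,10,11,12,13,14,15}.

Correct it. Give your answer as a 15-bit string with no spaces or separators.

101010111110000

s1 (pos 1,3,5,7,9,11,13,15): 1⊕0⊕1⊕1⊕1⊕1⊕0⊕0 = 1
s2 (pos 2,3,6,7,10,11,14,15): 0⊕0⊕0⊕1⊕1⊕1⊕0⊕0 = 1
s4 (pos 4,5,6,7,12,13,14,15): 0⊕1⊕0⊕1⊕0⊕0⊕0⊕0 = 0
s8 (pos 8,9,10,11,12,13,14,15): 1⊕1⊕1⊕1⊕0⊕0⊕0⊕0 = 0
Syndrome s8…s1 = 0011 → error at position 3.
Flip position 3: 100010111110000 → 101010111110000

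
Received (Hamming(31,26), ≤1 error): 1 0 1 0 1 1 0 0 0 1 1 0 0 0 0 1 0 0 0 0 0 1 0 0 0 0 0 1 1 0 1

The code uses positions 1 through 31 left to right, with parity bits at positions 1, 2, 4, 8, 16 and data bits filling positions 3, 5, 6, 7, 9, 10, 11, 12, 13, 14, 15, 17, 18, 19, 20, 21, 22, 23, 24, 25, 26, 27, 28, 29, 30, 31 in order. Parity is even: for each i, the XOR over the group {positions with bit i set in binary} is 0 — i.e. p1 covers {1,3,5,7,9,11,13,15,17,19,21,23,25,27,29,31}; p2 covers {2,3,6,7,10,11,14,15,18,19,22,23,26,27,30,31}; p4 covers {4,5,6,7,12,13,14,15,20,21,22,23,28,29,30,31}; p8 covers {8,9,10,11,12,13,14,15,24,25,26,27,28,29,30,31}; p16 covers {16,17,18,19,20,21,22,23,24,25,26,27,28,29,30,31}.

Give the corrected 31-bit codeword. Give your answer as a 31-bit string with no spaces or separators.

s1 (pos 1,3,5,7,9,11,13,15,17,19,21,23,25,27,29,31): 1⊕1⊕1⊕0⊕0⊕1⊕0⊕0⊕0⊕0⊕0⊕0⊕0⊕0⊕1⊕1 = 0
s2 (pos 2,3,6,7,10,11,14,15,18,19,22,23,26,27,30,31): 0⊕1⊕1⊕0⊕1⊕1⊕0⊕0⊕0⊕0⊕1⊕0⊕0⊕0⊕0⊕1 = 0
s4 (pos 4,5,6,7,12,13,14,15,20,21,22,23,28,29,30,31): 0⊕1⊕1⊕0⊕0⊕0⊕0⊕0⊕0⊕0⊕1⊕0⊕1⊕1⊕0⊕1 = 0
s8 (pos 8,9,10,11,12,13,14,15,24,25,26,27,28,29,30,31): 0⊕0⊕1⊕1⊕0⊕0⊕0⊕0⊕0⊕0⊕0⊕0⊕1⊕1⊕0⊕1 = 1
s16 (pos 16,17,18,19,20,21,22,23,24,25,26,27,28,29,30,31): 1⊕0⊕0⊕0⊕0⊕0⊕1⊕0⊕0⊕0⊕0⊕0⊕1⊕1⊕0⊕1 = 1
Syndrome s16…s1 = 11000 → error at position 24.
Flip position 24: 1010110001100001000001000001101 → 1010110001100001000001010001101

1010110001100001000001010001101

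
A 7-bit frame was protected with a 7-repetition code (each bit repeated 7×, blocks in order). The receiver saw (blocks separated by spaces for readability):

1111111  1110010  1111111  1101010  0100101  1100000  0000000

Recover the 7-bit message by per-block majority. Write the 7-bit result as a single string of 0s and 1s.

1111000

Block 1 (1111111): 7 ones → 1
Block 2 (1110010): 4 ones → 1
Block 3 (1111111): 7 ones → 1
Block 4 (1101010): 4 ones → 1
Block 5 (0100101): 3 ones → 0
Block 6 (1100000): 2 ones → 0
Block 7 (0000000): 0 ones → 0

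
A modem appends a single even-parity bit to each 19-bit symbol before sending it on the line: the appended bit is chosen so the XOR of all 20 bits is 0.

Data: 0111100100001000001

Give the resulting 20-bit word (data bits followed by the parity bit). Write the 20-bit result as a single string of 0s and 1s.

XOR of the 19 data bits: 0⊕1⊕1⊕1⊕1⊕0⊕0⊕1⊕0⊕0⊕0⊕0⊕1⊕0⊕0⊕0⊕0⊕0⊕1 = 1
Parity bit = 1 (so all 20 bits XOR to 0).

01111001000010000011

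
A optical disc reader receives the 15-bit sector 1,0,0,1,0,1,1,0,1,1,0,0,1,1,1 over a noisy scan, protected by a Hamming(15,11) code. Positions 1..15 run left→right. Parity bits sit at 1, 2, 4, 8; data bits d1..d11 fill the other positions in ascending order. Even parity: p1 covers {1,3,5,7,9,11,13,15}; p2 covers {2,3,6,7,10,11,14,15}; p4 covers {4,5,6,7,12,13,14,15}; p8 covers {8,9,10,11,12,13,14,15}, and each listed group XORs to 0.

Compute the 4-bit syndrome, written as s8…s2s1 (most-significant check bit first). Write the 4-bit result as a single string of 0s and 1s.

s1 (pos 1,3,5,7,9,11,13,15): 1⊕0⊕0⊕1⊕1⊕0⊕1⊕1 = 1
s2 (pos 2,3,6,7,10,11,14,15): 0⊕0⊕1⊕1⊕1⊕0⊕1⊕1 = 1
s4 (pos 4,5,6,7,12,13,14,15): 1⊕0⊕1⊕1⊕0⊕1⊕1⊕1 = 0
s8 (pos 8,9,10,11,12,13,14,15): 0⊕1⊕1⊕0⊕0⊕1⊕1⊕1 = 1
Syndrome s8…s1 = 1011 → error at position 11.

1011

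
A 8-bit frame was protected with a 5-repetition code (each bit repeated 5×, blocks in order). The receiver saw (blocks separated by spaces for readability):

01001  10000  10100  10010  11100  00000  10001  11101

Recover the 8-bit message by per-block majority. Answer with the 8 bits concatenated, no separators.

00001001

Block 1 (01001): 2 ones → 0
Block 2 (10000): 1 one → 0
Block 3 (10100): 2 ones → 0
Block 4 (10010): 2 ones → 0
Block 5 (11100): 3 ones → 1
Block 6 (00000): 0 ones → 0
Block 7 (10001): 2 ones → 0
Block 8 (11101): 4 ones → 1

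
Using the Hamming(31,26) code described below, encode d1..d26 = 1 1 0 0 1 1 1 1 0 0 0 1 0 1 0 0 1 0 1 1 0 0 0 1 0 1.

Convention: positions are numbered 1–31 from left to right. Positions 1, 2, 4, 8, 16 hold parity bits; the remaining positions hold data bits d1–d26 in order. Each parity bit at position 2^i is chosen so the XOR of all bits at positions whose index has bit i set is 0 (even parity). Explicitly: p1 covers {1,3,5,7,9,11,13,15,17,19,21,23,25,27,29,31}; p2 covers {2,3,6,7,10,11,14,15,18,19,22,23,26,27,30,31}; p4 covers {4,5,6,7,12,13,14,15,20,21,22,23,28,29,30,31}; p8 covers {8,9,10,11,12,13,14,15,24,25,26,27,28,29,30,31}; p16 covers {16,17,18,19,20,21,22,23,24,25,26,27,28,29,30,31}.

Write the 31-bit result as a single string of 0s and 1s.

1011100011110001101001011000101

Place data at non-parity positions: p1 p2 1 p4 1 0 0 p8 1 1 1 1 0 0 0 p16 1 0 1 0 0 1 0 1 1 0 0 0 1 0 1
p1 (pos 1,3,5,7,9,11,13,15,17,19,21,23,25,27,29,31): XOR of data positions = 1⊕1⊕0⊕1⊕1⊕0⊕0⊕1⊕1⊕0⊕0⊕1⊕0⊕1⊕1 = 1
p2 (pos 2,3,6,7,10,11,14,15,18,19,22,23,26,27,30,31): XOR of data positions = 1⊕0⊕0⊕1⊕1⊕0⊕0⊕0⊕1⊕1⊕0⊕0⊕0⊕0⊕1 = 0
p4 (pos 4,5,6,7,12,13,14,15,20,21,22,23,28,29,30,31): XOR of data positions = 1⊕0⊕0⊕1⊕0⊕0⊕0⊕0⊕0⊕1⊕0⊕0⊕1⊕0⊕1 = 1
p8 (pos 8,9,10,11,12,13,14,15,24,25,26,27,28,29,30,31): XOR of data positions = 1⊕1⊕1⊕1⊕0⊕0⊕0⊕1⊕1⊕0⊕0⊕0⊕1⊕0⊕1 = 0
p16 (pos 16,17,18,19,20,21,22,23,24,25,26,27,28,29,30,31): XOR of data positions = 1⊕0⊕1⊕0⊕0⊕1⊕0⊕1⊕1⊕0⊕0⊕0⊕1⊕0⊕1 = 1
Codeword: 1011100011110001101001011000101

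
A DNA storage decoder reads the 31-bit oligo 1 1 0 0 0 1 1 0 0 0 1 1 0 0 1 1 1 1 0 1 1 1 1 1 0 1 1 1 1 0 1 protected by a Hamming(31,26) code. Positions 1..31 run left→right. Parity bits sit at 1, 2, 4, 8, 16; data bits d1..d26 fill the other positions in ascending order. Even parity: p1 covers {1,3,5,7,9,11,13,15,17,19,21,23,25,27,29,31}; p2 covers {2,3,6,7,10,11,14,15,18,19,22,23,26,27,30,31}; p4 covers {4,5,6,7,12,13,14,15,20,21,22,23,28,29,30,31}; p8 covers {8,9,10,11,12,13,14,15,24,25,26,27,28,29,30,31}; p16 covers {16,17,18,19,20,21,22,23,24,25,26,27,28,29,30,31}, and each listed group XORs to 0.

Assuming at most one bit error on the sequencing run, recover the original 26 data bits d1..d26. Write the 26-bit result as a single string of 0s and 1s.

00110011001110111110111111

s1 (pos 1,3,5,7,9,11,13,15,17,19,21,23,25,27,29,31): 1⊕0⊕0⊕1⊕0⊕1⊕0⊕1⊕1⊕0⊕1⊕1⊕0⊕1⊕1⊕1 = 0
s2 (pos 2,3,6,7,10,11,14,15,18,19,22,23,26,27,30,31): 1⊕0⊕1⊕1⊕0⊕1⊕0⊕1⊕1⊕0⊕1⊕1⊕1⊕1⊕0⊕1 = 1
s4 (pos 4,5,6,7,12,13,14,15,20,21,22,23,28,29,30,31): 0⊕0⊕1⊕1⊕1⊕0⊕0⊕1⊕1⊕1⊕1⊕1⊕1⊕1⊕0⊕1 = 1
s8 (pos 8,9,10,11,12,13,14,15,24,25,26,27,28,29,30,31): 0⊕0⊕0⊕1⊕1⊕0⊕0⊕1⊕1⊕0⊕1⊕1⊕1⊕1⊕0⊕1 = 1
s16 (pos 16,17,18,19,20,21,22,23,24,25,26,27,28,29,30,31): 1⊕1⊕1⊕0⊕1⊕1⊕1⊕1⊕1⊕0⊕1⊕1⊕1⊕1⊕0⊕1 = 1
Syndrome s16…s1 = 11110 → error at position 30.
Flip position 30: 1100011000110011110111110111101 → 1100011000110011110111110111111
Read data bits from positions 3,5,6,7,9,10,11,12,13,14,15,17,18,19,20,21,22,23,24,25,26,27,28,29,30,31: 00110011001110111110111111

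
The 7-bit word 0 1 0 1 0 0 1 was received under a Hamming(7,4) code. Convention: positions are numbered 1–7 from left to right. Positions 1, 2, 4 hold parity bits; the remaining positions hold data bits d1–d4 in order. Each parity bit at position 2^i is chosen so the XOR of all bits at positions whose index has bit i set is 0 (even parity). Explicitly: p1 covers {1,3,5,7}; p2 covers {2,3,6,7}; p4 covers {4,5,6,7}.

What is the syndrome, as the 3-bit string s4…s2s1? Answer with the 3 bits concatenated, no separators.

s1 (pos 1,3,5,7): 0⊕0⊕0⊕1 = 1
s2 (pos 2,3,6,7): 1⊕0⊕0⊕1 = 0
s4 (pos 4,5,6,7): 1⊕0⊕0⊕1 = 0
Syndrome s4…s1 = 001 → error at position 1.

001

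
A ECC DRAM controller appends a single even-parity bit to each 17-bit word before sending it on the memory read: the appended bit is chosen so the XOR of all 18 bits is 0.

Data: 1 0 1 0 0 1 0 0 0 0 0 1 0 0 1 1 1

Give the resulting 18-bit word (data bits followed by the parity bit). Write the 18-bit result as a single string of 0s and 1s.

101001000001001111

XOR of the 17 data bits: 1⊕0⊕1⊕0⊕0⊕1⊕0⊕0⊕0⊕0⊕0⊕1⊕0⊕0⊕1⊕1⊕1 = 1
Parity bit = 1 (so all 18 bits XOR to 0).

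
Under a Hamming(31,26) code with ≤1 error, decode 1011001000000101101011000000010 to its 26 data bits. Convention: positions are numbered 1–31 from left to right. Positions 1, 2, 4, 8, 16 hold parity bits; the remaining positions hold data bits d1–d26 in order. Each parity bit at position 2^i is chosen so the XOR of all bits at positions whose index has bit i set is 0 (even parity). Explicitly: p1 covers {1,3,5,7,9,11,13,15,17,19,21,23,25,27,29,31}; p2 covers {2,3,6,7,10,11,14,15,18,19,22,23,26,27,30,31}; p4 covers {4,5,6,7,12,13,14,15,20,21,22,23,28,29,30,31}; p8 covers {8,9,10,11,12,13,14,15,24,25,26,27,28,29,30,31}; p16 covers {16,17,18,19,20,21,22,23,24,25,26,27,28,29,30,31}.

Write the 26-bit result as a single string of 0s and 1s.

s1 (pos 1,3,5,7,9,11,13,15,17,19,21,23,25,27,29,31): 1⊕1⊕0⊕1⊕0⊕0⊕0⊕0⊕1⊕1⊕1⊕0⊕0⊕0⊕0⊕0 = 0
s2 (pos 2,3,6,7,10,11,14,15,18,19,22,23,26,27,30,31): 0⊕1⊕0⊕1⊕0⊕0⊕1⊕0⊕0⊕1⊕1⊕0⊕0⊕0⊕1⊕0 = 0
s4 (pos 4,5,6,7,12,13,14,15,20,21,22,23,28,29,30,31): 1⊕0⊕0⊕1⊕0⊕0⊕1⊕0⊕0⊕1⊕1⊕0⊕0⊕0⊕1⊕0 = 0
s8 (pos 8,9,10,11,12,13,14,15,24,25,26,27,28,29,30,31): 0⊕0⊕0⊕0⊕0⊕0⊕1⊕0⊕0⊕0⊕0⊕0⊕0⊕0⊕1⊕0 = 0
s16 (pos 16,17,18,19,20,21,22,23,24,25,26,27,28,29,30,31): 1⊕1⊕0⊕1⊕0⊕1⊕1⊕0⊕0⊕0⊕0⊕0⊕0⊕0⊕1⊕0 = 0
Syndrome s16…s1 = 00000 → no error.
Read data bits from positions 3,5,6,7,9,10,11,12,13,14,15,17,18,19,20,21,22,23,24,25,26,27,28,29,30,31: 10010000010101011000000010

10010000010101011000000010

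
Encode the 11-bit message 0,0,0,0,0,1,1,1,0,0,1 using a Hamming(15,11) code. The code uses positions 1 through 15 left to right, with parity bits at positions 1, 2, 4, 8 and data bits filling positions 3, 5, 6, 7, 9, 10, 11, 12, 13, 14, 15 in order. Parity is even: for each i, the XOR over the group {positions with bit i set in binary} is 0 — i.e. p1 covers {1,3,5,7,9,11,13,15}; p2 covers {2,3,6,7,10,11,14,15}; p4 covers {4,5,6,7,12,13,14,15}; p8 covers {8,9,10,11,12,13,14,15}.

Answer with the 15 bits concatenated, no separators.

010000000111001

Place data at non-parity positions: p1 p2 0 p4 0 0 0 p8 0 1 1 1 0 0 1
p1 (pos 1,3,5,7,9,11,13,15): XOR of data positions = 0⊕0⊕0⊕0⊕1⊕0⊕1 = 0
p2 (pos 2,3,6,7,10,11,14,15): XOR of data positions = 0⊕0⊕0⊕1⊕1⊕0⊕1 = 1
p4 (pos 4,5,6,7,12,13,14,15): XOR of data positions = 0⊕0⊕0⊕1⊕0⊕0⊕1 = 0
p8 (pos 8,9,10,11,12,13,14,15): XOR of data positions = 0⊕1⊕1⊕1⊕0⊕0⊕1 = 0
Codeword: 010000000111001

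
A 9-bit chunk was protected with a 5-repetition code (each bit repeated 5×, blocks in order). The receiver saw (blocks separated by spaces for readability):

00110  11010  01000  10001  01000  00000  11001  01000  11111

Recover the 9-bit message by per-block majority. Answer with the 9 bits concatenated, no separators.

Block 1 (00110): 2 ones → 0
Block 2 (11010): 3 ones → 1
Block 3 (01000): 1 one → 0
Block 4 (10001): 2 ones → 0
Block 5 (01000): 1 one → 0
Block 6 (00000): 0 ones → 0
Block 7 (11001): 3 ones → 1
Block 8 (01000): 1 one → 0
Block 9 (11111): 5 ones → 1

010000101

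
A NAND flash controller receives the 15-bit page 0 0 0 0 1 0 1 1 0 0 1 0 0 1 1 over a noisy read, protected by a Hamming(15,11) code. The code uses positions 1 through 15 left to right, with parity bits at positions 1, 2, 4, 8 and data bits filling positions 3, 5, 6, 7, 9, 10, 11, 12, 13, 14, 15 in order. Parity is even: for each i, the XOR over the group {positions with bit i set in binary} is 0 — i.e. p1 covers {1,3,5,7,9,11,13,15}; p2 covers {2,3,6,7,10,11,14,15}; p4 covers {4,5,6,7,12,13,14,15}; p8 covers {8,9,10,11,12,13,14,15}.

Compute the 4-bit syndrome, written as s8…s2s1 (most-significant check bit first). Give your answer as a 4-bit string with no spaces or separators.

0000

s1 (pos 1,3,5,7,9,11,13,15): 0⊕0⊕1⊕1⊕0⊕1⊕0⊕1 = 0
s2 (pos 2,3,6,7,10,11,14,15): 0⊕0⊕0⊕1⊕0⊕1⊕1⊕1 = 0
s4 (pos 4,5,6,7,12,13,14,15): 0⊕1⊕0⊕1⊕0⊕0⊕1⊕1 = 0
s8 (pos 8,9,10,11,12,13,14,15): 1⊕0⊕0⊕1⊕0⊕0⊕1⊕1 = 0
Syndrome s8…s1 = 0000 → no error.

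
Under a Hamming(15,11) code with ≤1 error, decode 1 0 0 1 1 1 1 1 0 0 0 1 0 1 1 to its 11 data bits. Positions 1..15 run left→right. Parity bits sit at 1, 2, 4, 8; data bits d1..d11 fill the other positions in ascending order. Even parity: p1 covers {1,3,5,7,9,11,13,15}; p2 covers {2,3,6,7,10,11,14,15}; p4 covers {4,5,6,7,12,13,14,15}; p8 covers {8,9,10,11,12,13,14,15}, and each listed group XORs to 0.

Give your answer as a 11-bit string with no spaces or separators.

s1 (pos 1,3,5,7,9,11,13,15): 1⊕0⊕1⊕1⊕0⊕0⊕0⊕1 = 0
s2 (pos 2,3,6,7,10,11,14,15): 0⊕0⊕1⊕1⊕0⊕0⊕1⊕1 = 0
s4 (pos 4,5,6,7,12,13,14,15): 1⊕1⊕1⊕1⊕1⊕0⊕1⊕1 = 1
s8 (pos 8,9,10,11,12,13,14,15): 1⊕0⊕0⊕0⊕1⊕0⊕1⊕1 = 0
Syndrome s8…s1 = 0100 → error at position 4.
Flip position 4: 100111110001011 → 100011110001011
Read data bits from positions 3,5,6,7,9,10,11,12,13,14,15: 01110001011

01110001011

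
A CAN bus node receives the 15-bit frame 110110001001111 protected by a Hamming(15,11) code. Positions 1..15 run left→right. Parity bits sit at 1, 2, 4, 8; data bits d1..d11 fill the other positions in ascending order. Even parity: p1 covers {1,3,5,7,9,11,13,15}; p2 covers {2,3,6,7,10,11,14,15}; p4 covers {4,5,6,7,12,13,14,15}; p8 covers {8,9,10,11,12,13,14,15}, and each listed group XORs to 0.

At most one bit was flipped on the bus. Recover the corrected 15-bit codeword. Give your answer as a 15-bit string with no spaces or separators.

s1 (pos 1,3,5,7,9,11,13,15): 1⊕0⊕1⊕0⊕1⊕0⊕1⊕1 = 1
s2 (pos 2,3,6,7,10,11,14,15): 1⊕0⊕0⊕0⊕0⊕0⊕1⊕1 = 1
s4 (pos 4,5,6,7,12,13,14,15): 1⊕1⊕0⊕0⊕1⊕1⊕1⊕1 = 0
s8 (pos 8,9,10,11,12,13,14,15): 0⊕1⊕0⊕0⊕1⊕1⊕1⊕1 = 1
Syndrome s8…s1 = 1011 → error at position 11.
Flip position 11: 110110001001111 → 110110001011111

110110001011111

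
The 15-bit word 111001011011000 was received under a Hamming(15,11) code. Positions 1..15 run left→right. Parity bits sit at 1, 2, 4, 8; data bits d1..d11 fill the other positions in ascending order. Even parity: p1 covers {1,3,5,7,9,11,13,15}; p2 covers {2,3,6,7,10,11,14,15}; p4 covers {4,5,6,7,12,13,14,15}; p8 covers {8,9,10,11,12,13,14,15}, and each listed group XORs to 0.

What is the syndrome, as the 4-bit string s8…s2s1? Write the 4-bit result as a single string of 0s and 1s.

s1 (pos 1,3,5,7,9,11,13,15): 1⊕1⊕0⊕0⊕1⊕1⊕0⊕0 = 0
s2 (pos 2,3,6,7,10,11,14,15): 1⊕1⊕1⊕0⊕0⊕1⊕0⊕0 = 0
s4 (pos 4,5,6,7,12,13,14,15): 0⊕0⊕1⊕0⊕1⊕0⊕0⊕0 = 0
s8 (pos 8,9,10,11,12,13,14,15): 1⊕1⊕0⊕1⊕1⊕0⊕0⊕0 = 0
Syndrome s8…s1 = 0000 → no error.

0000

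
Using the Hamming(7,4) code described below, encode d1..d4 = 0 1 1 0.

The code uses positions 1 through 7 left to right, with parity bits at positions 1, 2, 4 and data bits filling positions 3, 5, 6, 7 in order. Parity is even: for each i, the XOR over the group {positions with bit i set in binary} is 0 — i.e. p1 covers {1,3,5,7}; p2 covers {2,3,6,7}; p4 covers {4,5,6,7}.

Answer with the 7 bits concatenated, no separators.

1100110

Place data at non-parity positions: p1 p2 0 p4 1 1 0
p1 (pos 1,3,5,7): XOR of data positions = 0⊕1⊕0 = 1
p2 (pos 2,3,6,7): XOR of data positions = 0⊕1⊕0 = 1
p4 (pos 4,5,6,7): XOR of data positions = 1⊕1⊕0 = 0
Codeword: 1100110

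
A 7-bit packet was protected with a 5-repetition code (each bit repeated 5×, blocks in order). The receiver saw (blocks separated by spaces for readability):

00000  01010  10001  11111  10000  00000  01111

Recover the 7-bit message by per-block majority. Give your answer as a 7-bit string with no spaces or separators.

Block 1 (00000): 0 ones → 0
Block 2 (01010): 2 ones → 0
Block 3 (10001): 2 ones → 0
Block 4 (11111): 5 ones → 1
Block 5 (10000): 1 one → 0
Block 6 (00000): 0 ones → 0
Block 7 (01111): 4 ones → 1

0001001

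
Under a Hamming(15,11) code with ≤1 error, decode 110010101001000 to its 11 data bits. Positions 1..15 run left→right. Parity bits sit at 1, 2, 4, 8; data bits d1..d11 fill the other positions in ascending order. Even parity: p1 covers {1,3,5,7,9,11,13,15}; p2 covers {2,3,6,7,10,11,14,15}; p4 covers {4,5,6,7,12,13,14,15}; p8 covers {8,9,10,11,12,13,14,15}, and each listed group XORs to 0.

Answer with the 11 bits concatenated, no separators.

s1 (pos 1,3,5,7,9,11,13,15): 1⊕0⊕1⊕1⊕1⊕0⊕0⊕0 = 0
s2 (pos 2,3,6,7,10,11,14,15): 1⊕0⊕0⊕1⊕0⊕0⊕0⊕0 = 0
s4 (pos 4,5,6,7,12,13,14,15): 0⊕1⊕0⊕1⊕1⊕0⊕0⊕0 = 1
s8 (pos 8,9,10,11,12,13,14,15): 0⊕1⊕0⊕0⊕1⊕0⊕0⊕0 = 0
Syndrome s8…s1 = 0100 → error at position 4.
Flip position 4: 110010101001000 → 110110101001000
Read data bits from positions 3,5,6,7,9,10,11,12,13,14,15: 01011001000

01011001000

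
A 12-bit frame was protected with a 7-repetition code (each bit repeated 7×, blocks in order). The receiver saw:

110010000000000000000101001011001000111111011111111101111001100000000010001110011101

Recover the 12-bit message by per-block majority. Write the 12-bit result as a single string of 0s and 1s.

Block 1 (1100100): 3 ones → 0
Block 2 (0000000): 0 ones → 0
Block 3 (0000000): 0 ones → 0
Block 4 (1010010): 3 ones → 0
Block 5 (1100100): 3 ones → 0
Block 6 (0111111): 6 ones → 1
Block 7 (0111111): 6 ones → 1
Block 8 (1110111): 6 ones → 1
Block 9 (1001100): 3 ones → 0
Block 10 (0000000): 0 ones → 0
Block 11 (1000111): 4 ones → 1
Block 12 (0011101): 4 ones → 1

000001110011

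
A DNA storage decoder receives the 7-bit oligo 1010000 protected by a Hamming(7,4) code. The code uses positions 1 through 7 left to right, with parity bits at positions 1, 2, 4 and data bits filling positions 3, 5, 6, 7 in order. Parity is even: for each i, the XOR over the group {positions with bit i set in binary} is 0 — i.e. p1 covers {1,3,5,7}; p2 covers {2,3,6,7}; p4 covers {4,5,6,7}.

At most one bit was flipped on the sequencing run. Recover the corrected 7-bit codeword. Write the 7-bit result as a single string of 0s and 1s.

1110000

s1 (pos 1,3,5,7): 1⊕1⊕0⊕0 = 0
s2 (pos 2,3,6,7): 0⊕1⊕0⊕0 = 1
s4 (pos 4,5,6,7): 0⊕0⊕0⊕0 = 0
Syndrome s4…s1 = 010 → error at position 2.
Flip position 2: 1010000 → 1110000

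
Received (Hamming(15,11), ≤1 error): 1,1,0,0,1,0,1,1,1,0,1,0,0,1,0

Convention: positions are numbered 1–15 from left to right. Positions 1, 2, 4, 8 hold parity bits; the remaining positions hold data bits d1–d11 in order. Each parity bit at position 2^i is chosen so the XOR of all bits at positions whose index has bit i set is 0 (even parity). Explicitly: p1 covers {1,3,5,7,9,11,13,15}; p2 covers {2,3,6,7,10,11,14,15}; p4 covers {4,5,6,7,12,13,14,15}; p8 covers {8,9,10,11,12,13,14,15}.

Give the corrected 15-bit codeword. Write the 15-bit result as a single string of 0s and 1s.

s1 (pos 1,3,5,7,9,11,13,15): 1⊕0⊕1⊕1⊕1⊕1⊕0⊕0 = 1
s2 (pos 2,3,6,7,10,11,14,15): 1⊕0⊕0⊕1⊕0⊕1⊕1⊕0 = 0
s4 (pos 4,5,6,7,12,13,14,15): 0⊕1⊕0⊕1⊕0⊕0⊕1⊕0 = 1
s8 (pos 8,9,10,11,12,13,14,15): 1⊕1⊕0⊕1⊕0⊕0⊕1⊕0 = 0
Syndrome s8…s1 = 0101 → error at position 5.
Flip position 5: 110010111010010 → 110000111010010

110000111010010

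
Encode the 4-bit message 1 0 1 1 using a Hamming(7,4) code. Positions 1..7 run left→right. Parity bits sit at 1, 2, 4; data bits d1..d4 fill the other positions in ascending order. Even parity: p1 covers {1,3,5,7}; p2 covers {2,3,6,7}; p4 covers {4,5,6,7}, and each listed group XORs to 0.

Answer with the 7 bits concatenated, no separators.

Place data at non-parity positions: p1 p2 1 p4 0 1 1
p1 (pos 1,3,5,7): XOR of data positions = 1⊕0⊕1 = 0
p2 (pos 2,3,6,7): XOR of data positions = 1⊕1⊕1 = 1
p4 (pos 4,5,6,7): XOR of data positions = 0⊕1⊕1 = 0
Codeword: 0110011

0110011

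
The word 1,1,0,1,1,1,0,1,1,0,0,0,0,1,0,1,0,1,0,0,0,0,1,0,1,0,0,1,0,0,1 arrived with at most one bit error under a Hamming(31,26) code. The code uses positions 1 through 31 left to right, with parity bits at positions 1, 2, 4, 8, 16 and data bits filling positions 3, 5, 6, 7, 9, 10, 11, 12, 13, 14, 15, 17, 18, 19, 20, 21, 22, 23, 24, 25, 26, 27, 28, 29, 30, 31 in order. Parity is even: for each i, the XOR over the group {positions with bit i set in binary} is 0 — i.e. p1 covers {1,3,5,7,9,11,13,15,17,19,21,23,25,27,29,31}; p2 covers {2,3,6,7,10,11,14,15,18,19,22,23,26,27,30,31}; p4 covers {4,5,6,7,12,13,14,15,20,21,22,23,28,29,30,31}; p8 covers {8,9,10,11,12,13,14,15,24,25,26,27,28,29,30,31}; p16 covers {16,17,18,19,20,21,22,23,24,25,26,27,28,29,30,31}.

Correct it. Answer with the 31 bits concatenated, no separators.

s1 (pos 1,3,5,7,9,11,13,15,17,19,21,23,25,27,29,31): 1⊕0⊕1⊕0⊕1⊕0⊕0⊕0⊕0⊕0⊕0⊕1⊕1⊕0⊕0⊕1 = 0
s2 (pos 2,3,6,7,10,11,14,15,18,19,22,23,26,27,30,31): 1⊕0⊕1⊕0⊕0⊕0⊕1⊕0⊕1⊕0⊕0⊕1⊕0⊕0⊕0⊕1 = 0
s4 (pos 4,5,6,7,12,13,14,15,20,21,22,23,28,29,30,31): 1⊕1⊕1⊕0⊕0⊕0⊕1⊕0⊕0⊕0⊕0⊕1⊕1⊕0⊕0⊕1 = 1
s8 (pos 8,9,10,11,12,13,14,15,24,25,26,27,28,29,30,31): 1⊕1⊕0⊕0⊕0⊕0⊕1⊕0⊕0⊕1⊕0⊕0⊕1⊕0⊕0⊕1 = 0
s16 (pos 16,17,18,19,20,21,22,23,24,25,26,27,28,29,30,31): 1⊕0⊕1⊕0⊕0⊕0⊕0⊕1⊕0⊕1⊕0⊕0⊕1⊕0⊕0⊕1 = 0
Syndrome s16…s1 = 00100 → error at position 4.
Flip position 4: 1101110110000101010000101001001 → 1100110110000101010000101001001

1100110110000101010000101001001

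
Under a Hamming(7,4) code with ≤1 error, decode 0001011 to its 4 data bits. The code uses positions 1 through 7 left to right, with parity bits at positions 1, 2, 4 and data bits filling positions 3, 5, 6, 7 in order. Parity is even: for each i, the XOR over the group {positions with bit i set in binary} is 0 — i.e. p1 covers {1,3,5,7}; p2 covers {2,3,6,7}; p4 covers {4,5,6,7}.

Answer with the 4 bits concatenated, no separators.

0111

s1 (pos 1,3,5,7): 0⊕0⊕0⊕1 = 1
s2 (pos 2,3,6,7): 0⊕0⊕1⊕1 = 0
s4 (pos 4,5,6,7): 1⊕0⊕1⊕1 = 1
Syndrome s4…s1 = 101 → error at position 5.
Flip position 5: 0001011 → 0001111
Read data bits from positions 3,5,6,7: 0111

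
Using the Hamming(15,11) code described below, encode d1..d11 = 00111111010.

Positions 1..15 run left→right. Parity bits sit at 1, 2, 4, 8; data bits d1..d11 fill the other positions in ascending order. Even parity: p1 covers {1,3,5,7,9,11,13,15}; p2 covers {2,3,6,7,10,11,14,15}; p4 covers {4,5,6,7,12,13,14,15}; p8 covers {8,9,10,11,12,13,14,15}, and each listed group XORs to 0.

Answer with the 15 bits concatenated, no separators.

Place data at non-parity positions: p1 p2 0 p4 0 1 1 p8 1 1 1 1 0 1 0
p1 (pos 1,3,5,7,9,11,13,15): XOR of data positions = 0⊕0⊕1⊕1⊕1⊕0⊕0 = 1
p2 (pos 2,3,6,7,10,11,14,15): XOR of data positions = 0⊕1⊕1⊕1⊕1⊕1⊕0 = 1
p4 (pos 4,5,6,7,12,13,14,15): XOR of data positions = 0⊕1⊕1⊕1⊕0⊕1⊕0 = 0
p8 (pos 8,9,10,11,12,13,14,15): XOR of data positions = 1⊕1⊕1⊕1⊕0⊕1⊕0 = 1
Codeword: 110001111111010

110001111111010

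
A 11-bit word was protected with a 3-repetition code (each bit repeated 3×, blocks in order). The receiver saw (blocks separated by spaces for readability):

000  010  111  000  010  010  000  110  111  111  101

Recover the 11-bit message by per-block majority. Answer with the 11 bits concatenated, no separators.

00100001111

Block 1 (000): 0 ones → 0
Block 2 (010): 1 one → 0
Block 3 (111): 3 ones → 1
Block 4 (000): 0 ones → 0
Block 5 (010): 1 one → 0
Block 6 (010): 1 one → 0
Block 7 (000): 0 ones → 0
Block 8 (110): 2 ones → 1
Block 9 (111): 3 ones → 1
Block 10 (111): 3 ones → 1
Block 11 (101): 2 ones → 1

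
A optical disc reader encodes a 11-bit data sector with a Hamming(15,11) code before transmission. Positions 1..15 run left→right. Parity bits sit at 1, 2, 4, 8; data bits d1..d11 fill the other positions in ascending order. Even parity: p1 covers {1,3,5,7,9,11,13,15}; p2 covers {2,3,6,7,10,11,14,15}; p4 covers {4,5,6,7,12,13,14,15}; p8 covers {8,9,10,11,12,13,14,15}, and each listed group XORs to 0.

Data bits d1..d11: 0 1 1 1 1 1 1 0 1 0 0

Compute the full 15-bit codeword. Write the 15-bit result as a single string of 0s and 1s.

100011101110100

Place data at non-parity positions: p1 p2 0 p4 1 1 1 p8 1 1 1 0 1 0 0
p1 (pos 1,3,5,7,9,11,13,15): XOR of data positions = 0⊕1⊕1⊕1⊕1⊕1⊕0 = 1
p2 (pos 2,3,6,7,10,11,14,15): XOR of data positions = 0⊕1⊕1⊕1⊕1⊕0⊕0 = 0
p4 (pos 4,5,6,7,12,13,14,15): XOR of data positions = 1⊕1⊕1⊕0⊕1⊕0⊕0 = 0
p8 (pos 8,9,10,11,12,13,14,15): XOR of data positions = 1⊕1⊕1⊕0⊕1⊕0⊕0 = 0
Codeword: 100011101110100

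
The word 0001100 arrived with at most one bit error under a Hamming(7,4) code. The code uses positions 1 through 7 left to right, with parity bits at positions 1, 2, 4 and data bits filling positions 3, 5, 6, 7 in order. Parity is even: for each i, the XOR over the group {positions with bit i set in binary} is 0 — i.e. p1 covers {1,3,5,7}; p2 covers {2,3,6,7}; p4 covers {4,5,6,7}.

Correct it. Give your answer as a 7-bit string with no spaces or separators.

s1 (pos 1,3,5,7): 0⊕0⊕1⊕0 = 1
s2 (pos 2,3,6,7): 0⊕0⊕0⊕0 = 0
s4 (pos 4,5,6,7): 1⊕1⊕0⊕0 = 0
Syndrome s4…s1 = 001 → error at position 1.
Flip position 1: 0001100 → 1001100

1001100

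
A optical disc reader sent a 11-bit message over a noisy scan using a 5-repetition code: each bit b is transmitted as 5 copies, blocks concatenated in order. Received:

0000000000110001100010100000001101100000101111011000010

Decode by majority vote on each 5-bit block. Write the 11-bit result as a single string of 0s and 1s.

00000010110

Block 1 (00000): 0 ones → 0
Block 2 (00000): 0 ones → 0
Block 3 (11000): 2 ones → 0
Block 4 (11000): 2 ones → 0
Block 5 (10100): 2 ones → 0
Block 6 (00000): 0 ones → 0
Block 7 (11011): 4 ones → 1
Block 8 (00000): 0 ones → 0
Block 9 (10111): 4 ones → 1
Block 10 (10110): 3 ones → 1
Block 11 (00010): 1 one → 0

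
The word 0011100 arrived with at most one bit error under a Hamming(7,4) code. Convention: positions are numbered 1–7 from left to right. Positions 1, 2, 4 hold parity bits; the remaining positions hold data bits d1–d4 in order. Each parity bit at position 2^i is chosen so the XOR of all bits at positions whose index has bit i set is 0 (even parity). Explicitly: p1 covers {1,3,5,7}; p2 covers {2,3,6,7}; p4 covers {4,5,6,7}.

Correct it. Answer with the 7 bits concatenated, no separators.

0111100

s1 (pos 1,3,5,7): 0⊕1⊕1⊕0 = 0
s2 (pos 2,3,6,7): 0⊕1⊕0⊕0 = 1
s4 (pos 4,5,6,7): 1⊕1⊕0⊕0 = 0
Syndrome s4…s1 = 010 → error at position 2.
Flip position 2: 0011100 → 0111100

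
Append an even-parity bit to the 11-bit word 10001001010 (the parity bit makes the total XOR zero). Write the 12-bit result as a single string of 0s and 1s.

XOR of the 11 data bits: 1⊕0⊕0⊕0⊕1⊕0⊕0⊕1⊕0⊕1⊕0 = 0
Parity bit = 0 (so all 12 bits XOR to 0).

100010010100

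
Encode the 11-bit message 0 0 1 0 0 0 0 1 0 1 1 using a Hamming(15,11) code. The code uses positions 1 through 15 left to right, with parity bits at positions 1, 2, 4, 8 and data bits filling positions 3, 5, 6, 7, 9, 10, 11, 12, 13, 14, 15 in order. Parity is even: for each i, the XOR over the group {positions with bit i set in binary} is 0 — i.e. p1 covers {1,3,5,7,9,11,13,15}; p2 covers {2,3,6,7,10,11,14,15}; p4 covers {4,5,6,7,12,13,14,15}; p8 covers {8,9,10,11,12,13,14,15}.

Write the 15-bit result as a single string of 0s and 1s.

110001010001011

Place data at non-parity positions: p1 p2 0 p4 0 1 0 p8 0 0 0 1 0 1 1
p1 (pos 1,3,5,7,9,11,13,15): XOR of data positions = 0⊕0⊕0⊕0⊕0⊕0⊕1 = 1
p2 (pos 2,3,6,7,10,11,14,15): XOR of data positions = 0⊕1⊕0⊕0⊕0⊕1⊕1 = 1
p4 (pos 4,5,6,7,12,13,14,15): XOR of data positions = 0⊕1⊕0⊕1⊕0⊕1⊕1 = 0
p8 (pos 8,9,10,11,12,13,14,15): XOR of data positions = 0⊕0⊕0⊕1⊕0⊕1⊕1 = 1
Codeword: 110001010001011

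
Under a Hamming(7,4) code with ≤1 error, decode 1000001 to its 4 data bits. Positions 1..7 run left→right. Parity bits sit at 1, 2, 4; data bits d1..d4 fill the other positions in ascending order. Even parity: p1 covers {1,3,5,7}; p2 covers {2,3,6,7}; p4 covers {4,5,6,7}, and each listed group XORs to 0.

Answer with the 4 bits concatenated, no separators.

s1 (pos 1,3,5,7): 1⊕0⊕0⊕1 = 0
s2 (pos 2,3,6,7): 0⊕0⊕0⊕1 = 1
s4 (pos 4,5,6,7): 0⊕0⊕0⊕1 = 1
Syndrome s4…s1 = 110 → error at position 6.
Flip position 6: 1000001 → 1000011
Read data bits from positions 3,5,6,7: 0011

0011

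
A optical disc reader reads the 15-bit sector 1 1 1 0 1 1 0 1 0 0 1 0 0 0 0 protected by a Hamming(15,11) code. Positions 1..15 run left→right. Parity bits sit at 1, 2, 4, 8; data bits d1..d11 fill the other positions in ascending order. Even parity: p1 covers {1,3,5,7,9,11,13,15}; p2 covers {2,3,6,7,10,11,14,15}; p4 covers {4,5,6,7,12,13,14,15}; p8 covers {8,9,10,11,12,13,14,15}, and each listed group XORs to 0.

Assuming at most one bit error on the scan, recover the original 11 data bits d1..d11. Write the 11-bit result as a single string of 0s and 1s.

s1 (pos 1,3,5,7,9,11,13,15): 1⊕1⊕1⊕0⊕0⊕1⊕0⊕0 = 0
s2 (pos 2,3,6,7,10,11,14,15): 1⊕1⊕1⊕0⊕0⊕1⊕0⊕0 = 0
s4 (pos 4,5,6,7,12,13,14,15): 0⊕1⊕1⊕0⊕0⊕0⊕0⊕0 = 0
s8 (pos 8,9,10,11,12,13,14,15): 1⊕0⊕0⊕1⊕0⊕0⊕0⊕0 = 0
Syndrome s8…s1 = 0000 → no error.
Read data bits from positions 3,5,6,7,9,10,11,12,13,14,15: 11100010000

11100010000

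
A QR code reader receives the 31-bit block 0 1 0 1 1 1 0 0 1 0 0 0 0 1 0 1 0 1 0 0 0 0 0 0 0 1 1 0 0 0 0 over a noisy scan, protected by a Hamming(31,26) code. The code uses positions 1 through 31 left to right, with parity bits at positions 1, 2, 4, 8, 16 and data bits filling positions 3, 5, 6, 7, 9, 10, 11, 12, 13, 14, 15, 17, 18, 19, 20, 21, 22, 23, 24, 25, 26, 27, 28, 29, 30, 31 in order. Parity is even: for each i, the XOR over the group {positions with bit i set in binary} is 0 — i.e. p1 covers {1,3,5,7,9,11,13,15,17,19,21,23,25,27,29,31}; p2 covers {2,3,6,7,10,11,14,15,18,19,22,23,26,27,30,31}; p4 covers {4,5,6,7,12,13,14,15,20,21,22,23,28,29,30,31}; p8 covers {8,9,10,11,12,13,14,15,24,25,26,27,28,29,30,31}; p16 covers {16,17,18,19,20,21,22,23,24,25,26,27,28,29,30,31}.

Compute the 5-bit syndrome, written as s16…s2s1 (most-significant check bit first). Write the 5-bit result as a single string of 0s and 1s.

00001

s1 (pos 1,3,5,7,9,11,13,15,17,19,21,23,25,27,29,31): 0⊕0⊕1⊕0⊕1⊕0⊕0⊕0⊕0⊕0⊕0⊕0⊕0⊕1⊕0⊕0 = 1
s2 (pos 2,3,6,7,10,11,14,15,18,19,22,23,26,27,30,31): 1⊕0⊕1⊕0⊕0⊕0⊕1⊕0⊕1⊕0⊕0⊕0⊕1⊕1⊕0⊕0 = 0
s4 (pos 4,5,6,7,12,13,14,15,20,21,22,23,28,29,30,31): 1⊕1⊕1⊕0⊕0⊕0⊕1⊕0⊕0⊕0⊕0⊕0⊕0⊕0⊕0⊕0 = 0
s8 (pos 8,9,10,11,12,13,14,15,24,25,26,27,28,29,30,31): 0⊕1⊕0⊕0⊕0⊕0⊕1⊕0⊕0⊕0⊕1⊕1⊕0⊕0⊕0⊕0 = 0
s16 (pos 16,17,18,19,20,21,22,23,24,25,26,27,28,29,30,31): 1⊕0⊕1⊕0⊕0⊕0⊕0⊕0⊕0⊕0⊕1⊕1⊕0⊕0⊕0⊕0 = 0
Syndrome s16…s1 = 00001 → error at position 1.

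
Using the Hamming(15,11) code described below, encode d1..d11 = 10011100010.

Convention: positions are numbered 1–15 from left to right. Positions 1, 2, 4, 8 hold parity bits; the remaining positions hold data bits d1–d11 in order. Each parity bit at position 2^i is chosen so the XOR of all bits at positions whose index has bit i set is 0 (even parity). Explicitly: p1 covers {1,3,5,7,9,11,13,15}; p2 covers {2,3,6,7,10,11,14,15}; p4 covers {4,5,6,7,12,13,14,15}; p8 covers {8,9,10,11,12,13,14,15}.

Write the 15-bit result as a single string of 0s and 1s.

Place data at non-parity positions: p1 p2 1 p4 0 0 1 p8 1 1 0 0 0 1 0
p1 (pos 1,3,5,7,9,11,13,15): XOR of data positions = 1⊕0⊕1⊕1⊕0⊕0⊕0 = 1
p2 (pos 2,3,6,7,10,11,14,15): XOR of data positions = 1⊕0⊕1⊕1⊕0⊕1⊕0 = 0
p4 (pos 4,5,6,7,12,13,14,15): XOR of data positions = 0⊕0⊕1⊕0⊕0⊕1⊕0 = 0
p8 (pos 8,9,10,11,12,13,14,15): XOR of data positions = 1⊕1⊕0⊕0⊕0⊕1⊕0 = 1
Codeword: 101000111100010

101000111100010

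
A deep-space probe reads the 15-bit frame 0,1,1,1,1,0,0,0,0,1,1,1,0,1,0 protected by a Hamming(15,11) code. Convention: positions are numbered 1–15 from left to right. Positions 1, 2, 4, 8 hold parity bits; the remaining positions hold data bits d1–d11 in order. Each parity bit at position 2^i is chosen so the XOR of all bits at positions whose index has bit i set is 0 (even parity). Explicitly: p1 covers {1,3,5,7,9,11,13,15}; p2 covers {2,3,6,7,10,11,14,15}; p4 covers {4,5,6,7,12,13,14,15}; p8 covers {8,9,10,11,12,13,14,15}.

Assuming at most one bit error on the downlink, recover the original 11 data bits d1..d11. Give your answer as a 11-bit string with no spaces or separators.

s1 (pos 1,3,5,7,9,11,13,15): 0⊕1⊕1⊕0⊕0⊕1⊕0⊕0 = 1
s2 (pos 2,3,6,7,10,11,14,15): 1⊕1⊕0⊕0⊕1⊕1⊕1⊕0 = 1
s4 (pos 4,5,6,7,12,13,14,15): 1⊕1⊕0⊕0⊕1⊕0⊕1⊕0 = 0
s8 (pos 8,9,10,11,12,13,14,15): 0⊕0⊕1⊕1⊕1⊕0⊕1⊕0 = 0
Syndrome s8…s1 = 0011 → error at position 3.
Flip position 3: 011110000111010 → 010110000111010
Read data bits from positions 3,5,6,7,9,10,11,12,13,14,15: 01000111010

01000111010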